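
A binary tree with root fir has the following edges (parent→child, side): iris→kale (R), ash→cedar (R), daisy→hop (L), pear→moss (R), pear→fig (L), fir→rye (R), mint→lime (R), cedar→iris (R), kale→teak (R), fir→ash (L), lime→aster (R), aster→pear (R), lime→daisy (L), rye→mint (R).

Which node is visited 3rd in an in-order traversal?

iris

In-order visits the left subtree, then the node, then the right subtree.
At fir: go left to ash.
  At ash: no left child.
  Visit ash.
  At ash: go right to cedar.
    At cedar: no left child.
    Visit cedar.
    At cedar: go right to iris.
      At iris: no left child.
      Visit iris.
      At iris: go right to kale.
        At kale: no left child.
        Visit kale.
        At kale: go right to teak.
          teak is a leaf — visit teak.
Visit fir.
At fir: go right to rye.
  At rye: no left child.
  Visit rye.
  At rye: go right to mint.
    At mint: no left child.
    Visit mint.
    At mint: go right to lime.
      At lime: go left to daisy.
        At daisy: go left to hop.
          hop is a leaf — visit hop.
        Visit daisy.
        At daisy: no right child.
      Visit lime.
      At lime: go right to aster.
        At aster: no left child.
        Visit aster.
        At aster: go right to pear.
          At pear: go left to fig.
            fig is a leaf — visit fig.
          Visit pear.
          At pear: go right to moss.
            moss is a leaf — visit moss.
Full in-order sequence: ash, cedar, iris, kale, teak, fir, rye, mint, hop, daisy, lime, aster, fig, pear, moss.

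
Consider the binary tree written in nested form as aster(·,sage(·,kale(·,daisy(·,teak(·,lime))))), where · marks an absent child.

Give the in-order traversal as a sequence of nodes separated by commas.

In-order visits the left subtree, then the node, then the right subtree.
At aster: no left child.
Visit aster.
At aster: go right to sage.
  At sage: no left child.
  Visit sage.
  At sage: go right to kale.
    At kale: no left child.
    Visit kale.
    At kale: go right to daisy.
      At daisy: no left child.
      Visit daisy.
      At daisy: go right to teak.
        At teak: no left child.
        Visit teak.
        At teak: go right to lime.
          lime is a leaf — visit lime.

aster, sage, kale, daisy, teak, lime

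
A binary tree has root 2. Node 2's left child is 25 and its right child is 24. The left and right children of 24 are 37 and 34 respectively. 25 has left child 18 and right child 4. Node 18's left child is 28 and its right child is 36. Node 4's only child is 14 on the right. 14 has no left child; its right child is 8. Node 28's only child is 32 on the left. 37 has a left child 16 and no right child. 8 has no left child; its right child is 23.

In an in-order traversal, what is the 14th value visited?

34

In-order visits the left subtree, then the node, then the right subtree.
At 2: go left to 25.
  At 25: go left to 18.
    At 18: go left to 28.
      At 28: go left to 32.
        32 is a leaf — visit 32.
      Visit 28.
      At 28: no right child.
    Visit 18.
    At 18: go right to 36.
      36 is a leaf — visit 36.
  Visit 25.
  At 25: go right to 4.
    At 4: no left child.
    Visit 4.
    At 4: go right to 14.
      At 14: no left child.
      Visit 14.
      At 14: go right to 8.
        At 8: no left child.
        Visit 8.
        At 8: go right to 23.
          23 is a leaf — visit 23.
Visit 2.
At 2: go right to 24.
  At 24: go left to 37.
    At 37: go left to 16.
      16 is a leaf — visit 16.
    Visit 37.
    At 37: no right child.
  Visit 24.
  At 24: go right to 34.
    34 is a leaf — visit 34.
Full in-order sequence: 32, 28, 18, 36, 25, 4, 14, 8, 23, 2, 16, 37, 24, 34.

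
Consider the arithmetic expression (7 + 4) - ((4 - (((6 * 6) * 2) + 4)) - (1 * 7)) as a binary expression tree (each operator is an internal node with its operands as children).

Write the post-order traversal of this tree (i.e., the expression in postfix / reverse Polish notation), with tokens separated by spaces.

7 4 + 4 6 6 * 2 * 4 + - 1 7 * - -

Post-order on an expression tree gives postfix notation: for each operator, emit left operand, right operand, then the operator.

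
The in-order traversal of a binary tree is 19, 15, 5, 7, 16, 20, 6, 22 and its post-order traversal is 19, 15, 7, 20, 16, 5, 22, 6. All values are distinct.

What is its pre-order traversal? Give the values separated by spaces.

6 5 15 19 16 7 20 22

The last element of post-order is the root; it splits in-order into left and right subtrees.
Root 6: left subtree has 6 nodes {19, 15, 5, 7, 16, 20}, right has 1 {22}.
  Root 5: left subtree has 2 nodes {19, 15}, right has 3 {7, 16, 20}.
    Root 15: left subtree has 1 node {19}, right has 0 { }.
    Root 16: left subtree has 1 node {7}, right has 1 {20}.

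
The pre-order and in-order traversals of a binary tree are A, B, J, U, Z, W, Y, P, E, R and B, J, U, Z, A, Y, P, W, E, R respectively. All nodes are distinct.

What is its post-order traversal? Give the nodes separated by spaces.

The first element of pre-order is the root; it splits in-order into left and right subtrees.
Root A: left subtree has 4 nodes {B, J, U, Z}, right has 5 {Y, P, W, E, R}.
  Root B: left subtree has 0 nodes { }, right has 3 {J, U, Z}.
    Root J: left subtree has 0 nodes { }, right has 2 {U, Z}.
      Root U: left subtree has 0 nodes { }, right has 1 {Z}.
  Root W: left subtree has 2 nodes {Y, P}, right has 2 {E, R}.
    Root Y: left subtree has 0 nodes { }, right has 1 {P}.
    Root E: left subtree has 0 nodes { }, right has 1 {R}.

Z U J B P Y R E W A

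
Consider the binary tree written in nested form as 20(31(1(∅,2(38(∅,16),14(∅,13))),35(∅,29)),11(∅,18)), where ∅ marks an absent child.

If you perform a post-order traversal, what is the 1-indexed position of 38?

2

Post-order visits the left subtree, then the right subtree, then the node.
At 20: go left to 31.
  At 31: go left to 1.
    At 1: no left child.
    At 1: go right to 2.
      At 2: go left to 38.
        At 38: no left child.
        At 38: go right to 16.
          16 is a leaf — visit 16.
        Visit 38.
      At 2: go right to 14.
        At 14: no left child.
        At 14: go right to 13.
          13 is a leaf — visit 13.
        Visit 14.
      Visit 2.
    Visit 1.
  At 31: go right to 35.
    At 35: no left child.
    At 35: go right to 29.
      29 is a leaf — visit 29.
    Visit 35.
  Visit 31.
At 20: go right to 11.
  At 11: no left child.
  At 11: go right to 18.
    18 is a leaf — visit 18.
  Visit 11.
Visit 20.
Full post-order sequence: 16, 38, 13, 14, 2, 1, 29, 35, 31, 18, 11, 20.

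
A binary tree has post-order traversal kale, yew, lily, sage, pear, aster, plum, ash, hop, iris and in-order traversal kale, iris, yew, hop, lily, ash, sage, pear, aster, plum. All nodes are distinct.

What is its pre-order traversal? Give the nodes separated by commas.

The last element of post-order is the root; it splits in-order into left and right subtrees.
Root iris: left subtree has 1 node {kale}, right has 8 {yew, hop, lily, ash, sage, pear, aster, plum}.
  Root hop: left subtree has 1 node {yew}, right has 6 {lily, ash, sage, pear, aster, plum}.
    Root ash: left subtree has 1 node {lily}, right has 4 {sage, pear, aster, plum}.
      Root plum: left subtree has 3 nodes {sage, pear, aster}, right has 0 { }.
        Root aster: left subtree has 2 nodes {sage, pear}, right has 0 { }.
          Root pear: left subtree has 1 node {sage}, right has 0 { }.

iris, kale, hop, yew, ash, lily, plum, aster, pear, sage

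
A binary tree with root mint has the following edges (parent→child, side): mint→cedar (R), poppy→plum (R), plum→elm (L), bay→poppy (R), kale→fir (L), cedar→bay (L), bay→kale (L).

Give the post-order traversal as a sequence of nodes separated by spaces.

Post-order visits the left subtree, then the right subtree, then the node.
At mint: no left child.
At mint: go right to cedar.
  At cedar: go left to bay.
    At bay: go left to kale.
      At kale: go left to fir.
        fir is a leaf — visit fir.
      At kale: no right child.
      Visit kale.
    At bay: go right to poppy.
      At poppy: no left child.
      At poppy: go right to plum.
        At plum: go left to elm.
          elm is a leaf — visit elm.
        At plum: no right child.
        Visit plum.
      Visit poppy.
    Visit bay.
  At cedar: no right child.
  Visit cedar.
Visit mint.

fir kale elm plum poppy bay cedar mint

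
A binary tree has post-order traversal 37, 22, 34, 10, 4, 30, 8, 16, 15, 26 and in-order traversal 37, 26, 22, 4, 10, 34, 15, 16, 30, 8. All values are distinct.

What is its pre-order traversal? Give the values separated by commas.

The last element of post-order is the root; it splits in-order into left and right subtrees.
Root 26: left subtree has 1 node {37}, right has 8 {22, 4, 10, 34, 15, 16, 30, 8}.
  Root 15: left subtree has 4 nodes {22, 4, 10, 34}, right has 3 {16, 30, 8}.
    Root 4: left subtree has 1 node {22}, right has 2 {10, 34}.
      Root 10: left subtree has 0 nodes { }, right has 1 {34}.
    Root 16: left subtree has 0 nodes { }, right has 2 {30, 8}.
      Root 8: left subtree has 1 node {30}, right has 0 { }.

26, 37, 15, 4, 22, 10, 34, 16, 8, 30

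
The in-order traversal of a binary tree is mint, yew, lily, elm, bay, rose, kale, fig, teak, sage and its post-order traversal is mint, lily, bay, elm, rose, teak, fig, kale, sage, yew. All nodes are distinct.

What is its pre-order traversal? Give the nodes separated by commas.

The last element of post-order is the root; it splits in-order into left and right subtrees.
Root yew: left subtree has 1 node {mint}, right has 8 {lily, elm, bay, rose, kale, fig, teak, sage}.
  Root sage: left subtree has 7 nodes {lily, elm, bay, rose, kale, fig, teak}, right has 0 { }.
    Root kale: left subtree has 4 nodes {lily, elm, bay, rose}, right has 2 {fig, teak}.
      Root rose: left subtree has 3 nodes {lily, elm, bay}, right has 0 { }.
        Root elm: left subtree has 1 node {lily}, right has 1 {bay}.
      Root fig: left subtree has 0 nodes { }, right has 1 {teak}.

yew, mint, sage, kale, rose, elm, lily, bay, fig, teak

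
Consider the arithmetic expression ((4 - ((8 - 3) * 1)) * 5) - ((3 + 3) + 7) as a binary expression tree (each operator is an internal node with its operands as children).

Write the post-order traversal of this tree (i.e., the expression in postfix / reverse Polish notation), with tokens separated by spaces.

4 8 3 - 1 * - 5 * 3 3 + 7 + -

Post-order on an expression tree gives postfix notation: for each operator, emit left operand, right operand, then the operator.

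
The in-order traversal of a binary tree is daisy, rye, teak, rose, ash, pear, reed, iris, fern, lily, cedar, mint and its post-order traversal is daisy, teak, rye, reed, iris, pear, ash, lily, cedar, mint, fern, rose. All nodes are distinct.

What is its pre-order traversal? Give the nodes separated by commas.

The last element of post-order is the root; it splits in-order into left and right subtrees.
Root rose: left subtree has 3 nodes {daisy, rye, teak}, right has 8 {ash, pear, reed, iris, fern, lily, cedar, mint}.
  Root rye: left subtree has 1 node {daisy}, right has 1 {teak}.
  Root fern: left subtree has 4 nodes {ash, pear, reed, iris}, right has 3 {lily, cedar, mint}.
    Root ash: left subtree has 0 nodes { }, right has 3 {pear, reed, iris}.
      Root pear: left subtree has 0 nodes { }, right has 2 {reed, iris}.
        Root iris: left subtree has 1 node {reed}, right has 0 { }.
    Root mint: left subtree has 2 nodes {lily, cedar}, right has 0 { }.
      Root cedar: left subtree has 1 node {lily}, right has 0 { }.

rose, rye, daisy, teak, fern, ash, pear, iris, reed, mint, cedar, lily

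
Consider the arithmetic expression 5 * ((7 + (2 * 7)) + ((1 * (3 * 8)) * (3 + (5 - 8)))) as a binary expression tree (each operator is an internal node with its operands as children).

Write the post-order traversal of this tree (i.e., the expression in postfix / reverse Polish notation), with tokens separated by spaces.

Post-order on an expression tree gives postfix notation: for each operator, emit left operand, right operand, then the operator.

5 7 2 7 * + 1 3 8 * * 3 5 8 - + * + *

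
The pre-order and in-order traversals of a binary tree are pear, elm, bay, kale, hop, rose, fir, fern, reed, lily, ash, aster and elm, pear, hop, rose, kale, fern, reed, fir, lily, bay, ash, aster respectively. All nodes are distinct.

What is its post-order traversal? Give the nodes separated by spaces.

elm rose hop reed fern lily fir kale aster ash bay pear

The first element of pre-order is the root; it splits in-order into left and right subtrees.
Root pear: left subtree has 1 node {elm}, right has 10 {hop, rose, kale, fern, reed, fir, lily, bay, ash, aster}.
  Root bay: left subtree has 7 nodes {hop, rose, kale, fern, reed, fir, lily}, right has 2 {ash, aster}.
    Root kale: left subtree has 2 nodes {hop, rose}, right has 4 {fern, reed, fir, lily}.
      Root hop: left subtree has 0 nodes { }, right has 1 {rose}.
      Root fir: left subtree has 2 nodes {fern, reed}, right has 1 {lily}.
        Root fern: left subtree has 0 nodes { }, right has 1 {reed}.
    Root ash: left subtree has 0 nodes { }, right has 1 {aster}.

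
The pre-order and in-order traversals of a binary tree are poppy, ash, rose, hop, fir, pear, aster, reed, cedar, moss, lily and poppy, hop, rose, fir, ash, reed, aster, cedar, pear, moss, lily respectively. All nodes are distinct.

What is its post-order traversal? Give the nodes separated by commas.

hop, fir, rose, reed, cedar, aster, lily, moss, pear, ash, poppy

The first element of pre-order is the root; it splits in-order into left and right subtrees.
Root poppy: left subtree has 0 nodes { }, right has 10 {hop, rose, fir, ash, reed, aster, cedar, pear, moss, lily}.
  Root ash: left subtree has 3 nodes {hop, rose, fir}, right has 6 {reed, aster, cedar, pear, moss, lily}.
    Root rose: left subtree has 1 node {hop}, right has 1 {fir}.
    Root pear: left subtree has 3 nodes {reed, aster, cedar}, right has 2 {moss, lily}.
      Root aster: left subtree has 1 node {reed}, right has 1 {cedar}.
      Root moss: left subtree has 0 nodes { }, right has 1 {lily}.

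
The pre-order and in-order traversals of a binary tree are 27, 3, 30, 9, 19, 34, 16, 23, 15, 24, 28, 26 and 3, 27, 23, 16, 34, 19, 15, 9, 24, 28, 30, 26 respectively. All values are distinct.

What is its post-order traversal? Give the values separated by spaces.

3 23 16 34 15 19 28 24 9 26 30 27

The first element of pre-order is the root; it splits in-order into left and right subtrees.
Root 27: left subtree has 1 node {3}, right has 10 {23, 16, 34, 19, 15, 9, 24, 28, 30, 26}.
  Root 30: left subtree has 8 nodes {23, 16, 34, 19, 15, 9, 24, 28}, right has 1 {26}.
    Root 9: left subtree has 5 nodes {23, 16, 34, 19, 15}, right has 2 {24, 28}.
      Root 19: left subtree has 3 nodes {23, 16, 34}, right has 1 {15}.
        Root 34: left subtree has 2 nodes {23, 16}, right has 0 { }.
          Root 16: left subtree has 1 node {23}, right has 0 { }.
      Root 24: left subtree has 0 nodes { }, right has 1 {28}.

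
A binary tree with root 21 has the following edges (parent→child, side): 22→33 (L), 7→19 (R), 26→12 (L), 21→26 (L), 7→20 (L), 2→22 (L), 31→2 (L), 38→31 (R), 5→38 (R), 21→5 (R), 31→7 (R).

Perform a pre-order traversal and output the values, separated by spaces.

Pre-order visits the node, then its left subtree, then its right subtree.
Visit 21.
At 21: go left to 26.
  Visit 26.
  At 26: go left to 12.
    12 is a leaf — visit 12.
  At 26: no right child.
At 21: go right to 5.
  Visit 5.
  At 5: no left child.
  At 5: go right to 38.
    Visit 38.
    At 38: no left child.
    At 38: go right to 31.
      Visit 31.
      At 31: go left to 2.
        Visit 2.
        At 2: go left to 22.
          Visit 22.
          At 22: go left to 33.
            33 is a leaf — visit 33.
          At 22: no right child.
        At 2: no right child.
      At 31: go right to 7.
        Visit 7.
        At 7: go left to 20.
          20 is a leaf — visit 20.
        At 7: go right to 19.
          19 is a leaf — visit 19.

21 26 12 5 38 31 2 22 33 7 20 19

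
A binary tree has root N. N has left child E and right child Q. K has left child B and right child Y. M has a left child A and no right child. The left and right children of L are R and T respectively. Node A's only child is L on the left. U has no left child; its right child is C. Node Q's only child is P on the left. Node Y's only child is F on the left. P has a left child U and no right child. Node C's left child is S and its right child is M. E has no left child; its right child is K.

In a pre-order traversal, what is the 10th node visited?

Pre-order visits the node, then its left subtree, then its right subtree.
Visit N.
At N: go left to E.
  Visit E.
  At E: no left child.
  At E: go right to K.
    Visit K.
    At K: go left to B.
      B is a leaf — visit B.
    At K: go right to Y.
      Visit Y.
      At Y: go left to F.
        F is a leaf — visit F.
      At Y: no right child.
At N: go right to Q.
  Visit Q.
  At Q: go left to P.
    Visit P.
    At P: go left to U.
      Visit U.
      At U: no left child.
      At U: go right to C.
        Visit C.
        At C: go left to S.
          S is a leaf — visit S.
        At C: go right to M.
          Visit M.
          At M: go left to A.
            Visit A.
            At A: go left to L.
              Visit L.
              At L: go left to R.
                R is a leaf — visit R.
              At L: go right to T.
                T is a leaf — visit T.
            At A: no right child.
          At M: no right child.
    At P: no right child.
  At Q: no right child.
Full pre-order sequence: N, E, K, B, Y, F, Q, P, U, C, S, M, A, L, R, T.

C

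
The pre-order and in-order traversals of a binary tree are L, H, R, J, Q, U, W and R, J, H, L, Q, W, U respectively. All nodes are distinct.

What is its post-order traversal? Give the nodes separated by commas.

J, R, H, W, U, Q, L

The first element of pre-order is the root; it splits in-order into left and right subtrees.
Root L: left subtree has 3 nodes {R, J, H}, right has 3 {Q, W, U}.
  Root H: left subtree has 2 nodes {R, J}, right has 0 { }.
    Root R: left subtree has 0 nodes { }, right has 1 {J}.
  Root Q: left subtree has 0 nodes { }, right has 2 {W, U}.
    Root U: left subtree has 1 node {W}, right has 0 { }.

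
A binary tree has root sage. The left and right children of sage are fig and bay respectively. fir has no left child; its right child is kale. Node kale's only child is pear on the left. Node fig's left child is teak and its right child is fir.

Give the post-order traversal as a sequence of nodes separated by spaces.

teak pear kale fir fig bay sage

Post-order visits the left subtree, then the right subtree, then the node.
At sage: go left to fig.
  At fig: go left to teak.
    teak is a leaf — visit teak.
  At fig: go right to fir.
    At fir: no left child.
    At fir: go right to kale.
      At kale: go left to pear.
        pear is a leaf — visit pear.
      At kale: no right child.
      Visit kale.
    Visit fir.
  Visit fig.
At sage: go right to bay.
  bay is a leaf — visit bay.
Visit sage.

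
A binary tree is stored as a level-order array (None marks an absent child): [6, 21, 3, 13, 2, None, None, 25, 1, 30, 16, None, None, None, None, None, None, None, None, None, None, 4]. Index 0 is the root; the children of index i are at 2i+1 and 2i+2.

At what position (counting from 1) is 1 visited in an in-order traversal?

In-order visits the left subtree, then the node, then the right subtree.
At 6: go left to 21.
  At 21: go left to 13.
    At 13: go left to 25.
      25 is a leaf — visit 25.
    Visit 13.
    At 13: go right to 1.
      1 is a leaf — visit 1.
  Visit 21.
  At 21: go right to 2.
    At 2: go left to 30.
      30 is a leaf — visit 30.
    Visit 2.
    At 2: go right to 16.
      At 16: go left to 4.
        4 is a leaf — visit 4.
      Visit 16.
      At 16: no right child.
Visit 6.
At 6: go right to 3.
  3 is a leaf — visit 3.
Full in-order sequence: 25, 13, 1, 21, 30, 2, 4, 16, 6, 3.

3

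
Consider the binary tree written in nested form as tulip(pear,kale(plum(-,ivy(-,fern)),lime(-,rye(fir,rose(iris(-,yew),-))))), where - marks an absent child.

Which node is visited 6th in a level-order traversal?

Level-order visits nodes level by level from the root, left to right within each level.
Level 0: tulip
Level 1: pear, kale
Level 2: plum, lime
Level 3: ivy, rye
Level 4: fern, fir, rose
Level 5: iris
Level 6: yew
Full level-order sequence: tulip, pear, kale, plum, lime, ivy, rye, fern, fir, rose, iris, yew.

ivy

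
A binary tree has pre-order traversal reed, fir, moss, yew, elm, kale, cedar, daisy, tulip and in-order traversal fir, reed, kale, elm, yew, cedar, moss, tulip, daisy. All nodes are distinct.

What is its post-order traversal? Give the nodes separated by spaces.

fir kale elm cedar yew tulip daisy moss reed

The first element of pre-order is the root; it splits in-order into left and right subtrees.
Root reed: left subtree has 1 node {fir}, right has 7 {kale, elm, yew, cedar, moss, tulip, daisy}.
  Root moss: left subtree has 4 nodes {kale, elm, yew, cedar}, right has 2 {tulip, daisy}.
    Root yew: left subtree has 2 nodes {kale, elm}, right has 1 {cedar}.
      Root elm: left subtree has 1 node {kale}, right has 0 { }.
    Root daisy: left subtree has 1 node {tulip}, right has 0 { }.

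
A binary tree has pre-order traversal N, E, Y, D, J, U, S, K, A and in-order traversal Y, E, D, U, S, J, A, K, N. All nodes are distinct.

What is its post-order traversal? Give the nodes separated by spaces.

Y S U A K J D E N

The first element of pre-order is the root; it splits in-order into left and right subtrees.
Root N: left subtree has 8 nodes {Y, E, D, U, S, J, A, K}, right has 0 { }.
  Root E: left subtree has 1 node {Y}, right has 6 {D, U, S, J, A, K}.
    Root D: left subtree has 0 nodes { }, right has 5 {U, S, J, A, K}.
      Root J: left subtree has 2 nodes {U, S}, right has 2 {A, K}.
        Root U: left subtree has 0 nodes { }, right has 1 {S}.
        Root K: left subtree has 1 node {A}, right has 0 { }.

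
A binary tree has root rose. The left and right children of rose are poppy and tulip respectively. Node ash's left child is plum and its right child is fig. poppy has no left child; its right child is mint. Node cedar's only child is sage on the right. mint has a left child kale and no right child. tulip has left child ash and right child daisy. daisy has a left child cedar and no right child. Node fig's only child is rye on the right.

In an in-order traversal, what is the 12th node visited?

In-order visits the left subtree, then the node, then the right subtree.
At rose: go left to poppy.
  At poppy: no left child.
  Visit poppy.
  At poppy: go right to mint.
    At mint: go left to kale.
      kale is a leaf — visit kale.
    Visit mint.
    At mint: no right child.
Visit rose.
At rose: go right to tulip.
  At tulip: go left to ash.
    At ash: go left to plum.
      plum is a leaf — visit plum.
    Visit ash.
    At ash: go right to fig.
      At fig: no left child.
      Visit fig.
      At fig: go right to rye.
        rye is a leaf — visit rye.
  Visit tulip.
  At tulip: go right to daisy.
    At daisy: go left to cedar.
      At cedar: no left child.
      Visit cedar.
      At cedar: go right to sage.
        sage is a leaf — visit sage.
    Visit daisy.
    At daisy: no right child.
Full in-order sequence: poppy, kale, mint, rose, plum, ash, fig, rye, tulip, cedar, sage, daisy.

daisy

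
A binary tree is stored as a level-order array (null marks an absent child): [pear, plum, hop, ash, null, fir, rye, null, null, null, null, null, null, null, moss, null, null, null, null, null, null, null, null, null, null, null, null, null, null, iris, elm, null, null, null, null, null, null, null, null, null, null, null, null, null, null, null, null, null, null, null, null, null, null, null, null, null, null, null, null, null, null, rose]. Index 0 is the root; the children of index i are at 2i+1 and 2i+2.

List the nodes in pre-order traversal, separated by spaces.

Pre-order visits the node, then its left subtree, then its right subtree.
Visit pear.
At pear: go left to plum.
  Visit plum.
  At plum: go left to ash.
    ash is a leaf — visit ash.
  At plum: no right child.
At pear: go right to hop.
  Visit hop.
  At hop: go left to fir.
    fir is a leaf — visit fir.
  At hop: go right to rye.
    Visit rye.
    At rye: no left child.
    At rye: go right to moss.
      Visit moss.
      At moss: go left to iris.
        iris is a leaf — visit iris.
      At moss: go right to elm.
        Visit elm.
        At elm: go left to rose.
          rose is a leaf — visit rose.
        At elm: no right child.

pear plum ash hop fir rye moss iris elm rose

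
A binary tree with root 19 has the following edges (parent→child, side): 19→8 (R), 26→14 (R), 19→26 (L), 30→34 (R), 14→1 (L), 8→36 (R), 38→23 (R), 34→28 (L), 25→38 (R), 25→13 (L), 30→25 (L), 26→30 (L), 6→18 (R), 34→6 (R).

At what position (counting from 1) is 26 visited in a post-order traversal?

12

Post-order visits the left subtree, then the right subtree, then the node.
At 19: go left to 26.
  At 26: go left to 30.
    At 30: go left to 25.
      At 25: go left to 13.
        13 is a leaf — visit 13.
      At 25: go right to 38.
        At 38: no left child.
        At 38: go right to 23.
          23 is a leaf — visit 23.
        Visit 38.
      Visit 25.
    At 30: go right to 34.
      At 34: go left to 28.
        28 is a leaf — visit 28.
      At 34: go right to 6.
        At 6: no left child.
        At 6: go right to 18.
          18 is a leaf — visit 18.
        Visit 6.
      Visit 34.
    Visit 30.
  At 26: go right to 14.
    At 14: go left to 1.
      1 is a leaf — visit 1.
    At 14: no right child.
    Visit 14.
  Visit 26.
At 19: go right to 8.
  At 8: no left child.
  At 8: go right to 36.
    36 is a leaf — visit 36.
  Visit 8.
Visit 19.
Full post-order sequence: 13, 23, 38, 25, 28, 18, 6, 34, 30, 1, 14, 26, 36, 8, 19.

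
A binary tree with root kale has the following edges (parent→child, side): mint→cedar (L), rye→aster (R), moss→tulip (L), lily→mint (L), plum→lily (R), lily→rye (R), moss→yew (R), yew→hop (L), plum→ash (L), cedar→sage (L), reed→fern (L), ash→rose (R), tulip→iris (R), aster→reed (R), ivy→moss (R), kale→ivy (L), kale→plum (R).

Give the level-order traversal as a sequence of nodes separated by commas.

kale, ivy, plum, moss, ash, lily, tulip, yew, rose, mint, rye, iris, hop, cedar, aster, sage, reed, fern

Level-order visits nodes level by level from the root, left to right within each level.
Level 0: kale
Level 1: ivy, plum
Level 2: moss, ash, lily
Level 3: tulip, yew, rose, mint, rye
Level 4: iris, hop, cedar, aster
Level 5: sage, reed
Level 6: fern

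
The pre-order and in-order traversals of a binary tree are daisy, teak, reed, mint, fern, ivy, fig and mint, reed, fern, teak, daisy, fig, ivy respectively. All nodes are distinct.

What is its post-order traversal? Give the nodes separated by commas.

mint, fern, reed, teak, fig, ivy, daisy

The first element of pre-order is the root; it splits in-order into left and right subtrees.
Root daisy: left subtree has 4 nodes {mint, reed, fern, teak}, right has 2 {fig, ivy}.
  Root teak: left subtree has 3 nodes {mint, reed, fern}, right has 0 { }.
    Root reed: left subtree has 1 node {mint}, right has 1 {fern}.
  Root ivy: left subtree has 1 node {fig}, right has 0 { }.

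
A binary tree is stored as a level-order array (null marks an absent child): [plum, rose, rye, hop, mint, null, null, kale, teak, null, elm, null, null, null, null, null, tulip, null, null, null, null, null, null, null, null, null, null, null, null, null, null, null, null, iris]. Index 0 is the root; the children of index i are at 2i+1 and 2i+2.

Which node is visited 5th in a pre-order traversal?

Pre-order visits the node, then its left subtree, then its right subtree.
Visit plum.
At plum: go left to rose.
  Visit rose.
  At rose: go left to hop.
    Visit hop.
    At hop: go left to kale.
      Visit kale.
      At kale: no left child.
      At kale: go right to tulip.
        Visit tulip.
        At tulip: go left to iris.
          iris is a leaf — visit iris.
        At tulip: no right child.
    At hop: go right to teak.
      teak is a leaf — visit teak.
  At rose: go right to mint.
    Visit mint.
    At mint: no left child.
    At mint: go right to elm.
      elm is a leaf — visit elm.
At plum: go right to rye.
  rye is a leaf — visit rye.
Full pre-order sequence: plum, rose, hop, kale, tulip, iris, teak, mint, elm, rye.

tulip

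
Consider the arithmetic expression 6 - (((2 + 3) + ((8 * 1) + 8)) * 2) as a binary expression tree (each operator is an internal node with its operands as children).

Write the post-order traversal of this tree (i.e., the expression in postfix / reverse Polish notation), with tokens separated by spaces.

6 2 3 + 8 1 * 8 + + 2 * -

Post-order on an expression tree gives postfix notation: for each operator, emit left operand, right operand, then the operator.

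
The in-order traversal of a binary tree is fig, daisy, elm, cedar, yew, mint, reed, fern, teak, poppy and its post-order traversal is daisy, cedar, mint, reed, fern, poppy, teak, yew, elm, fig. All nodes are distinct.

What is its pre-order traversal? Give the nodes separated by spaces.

The last element of post-order is the root; it splits in-order into left and right subtrees.
Root fig: left subtree has 0 nodes { }, right has 9 {daisy, elm, cedar, yew, mint, reed, fern, teak, poppy}.
  Root elm: left subtree has 1 node {daisy}, right has 7 {cedar, yew, mint, reed, fern, teak, poppy}.
    Root yew: left subtree has 1 node {cedar}, right has 5 {mint, reed, fern, teak, poppy}.
      Root teak: left subtree has 3 nodes {mint, reed, fern}, right has 1 {poppy}.
        Root fern: left subtree has 2 nodes {mint, reed}, right has 0 { }.
          Root reed: left subtree has 1 node {mint}, right has 0 { }.

fig elm daisy yew cedar teak fern reed mint poppy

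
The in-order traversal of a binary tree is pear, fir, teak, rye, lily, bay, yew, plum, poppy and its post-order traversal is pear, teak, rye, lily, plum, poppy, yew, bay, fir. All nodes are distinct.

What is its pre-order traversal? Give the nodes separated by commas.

The last element of post-order is the root; it splits in-order into left and right subtrees.
Root fir: left subtree has 1 node {pear}, right has 7 {teak, rye, lily, bay, yew, plum, poppy}.
  Root bay: left subtree has 3 nodes {teak, rye, lily}, right has 3 {yew, plum, poppy}.
    Root lily: left subtree has 2 nodes {teak, rye}, right has 0 { }.
      Root rye: left subtree has 1 node {teak}, right has 0 { }.
    Root yew: left subtree has 0 nodes { }, right has 2 {plum, poppy}.
      Root poppy: left subtree has 1 node {plum}, right has 0 { }.

fir, pear, bay, lily, rye, teak, yew, poppy, plum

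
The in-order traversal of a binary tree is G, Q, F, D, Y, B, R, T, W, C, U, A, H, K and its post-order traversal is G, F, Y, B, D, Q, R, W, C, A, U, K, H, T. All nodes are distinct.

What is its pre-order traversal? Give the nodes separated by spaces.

The last element of post-order is the root; it splits in-order into left and right subtrees.
Root T: left subtree has 7 nodes {G, Q, F, D, Y, B, R}, right has 6 {W, C, U, A, H, K}.
  Root R: left subtree has 6 nodes {G, Q, F, D, Y, B}, right has 0 { }.
    Root Q: left subtree has 1 node {G}, right has 4 {F, D, Y, B}.
      Root D: left subtree has 1 node {F}, right has 2 {Y, B}.
        Root B: left subtree has 1 node {Y}, right has 0 { }.
  Root H: left subtree has 4 nodes {W, C, U, A}, right has 1 {K}.
    Root U: left subtree has 2 nodes {W, C}, right has 1 {A}.
      Root C: left subtree has 1 node {W}, right has 0 { }.

T R Q G D F B Y H U C W A K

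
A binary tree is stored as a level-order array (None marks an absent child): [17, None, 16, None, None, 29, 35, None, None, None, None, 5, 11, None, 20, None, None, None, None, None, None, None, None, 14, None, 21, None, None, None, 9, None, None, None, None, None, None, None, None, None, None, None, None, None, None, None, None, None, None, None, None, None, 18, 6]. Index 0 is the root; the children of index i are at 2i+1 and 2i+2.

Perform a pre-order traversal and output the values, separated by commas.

Pre-order visits the node, then its left subtree, then its right subtree.
Visit 17.
At 17: no left child.
At 17: go right to 16.
  Visit 16.
  At 16: go left to 29.
    Visit 29.
    At 29: go left to 5.
      Visit 5.
      At 5: go left to 14.
        14 is a leaf — visit 14.
      At 5: no right child.
    At 29: go right to 11.
      Visit 11.
      At 11: go left to 21.
        Visit 21.
        At 21: go left to 18.
          18 is a leaf — visit 18.
        At 21: go right to 6.
          6 is a leaf — visit 6.
      At 11: no right child.
  At 16: go right to 35.
    Visit 35.
    At 35: no left child.
    At 35: go right to 20.
      Visit 20.
      At 20: go left to 9.
        9 is a leaf — visit 9.
      At 20: no right child.

17, 16, 29, 5, 14, 11, 21, 18, 6, 35, 20, 9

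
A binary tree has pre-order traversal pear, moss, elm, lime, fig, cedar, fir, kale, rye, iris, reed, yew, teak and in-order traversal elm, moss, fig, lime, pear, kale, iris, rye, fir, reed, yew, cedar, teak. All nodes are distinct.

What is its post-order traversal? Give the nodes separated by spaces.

elm fig lime moss iris rye kale yew reed fir teak cedar pear

The first element of pre-order is the root; it splits in-order into left and right subtrees.
Root pear: left subtree has 4 nodes {elm, moss, fig, lime}, right has 8 {kale, iris, rye, fir, reed, yew, cedar, teak}.
  Root moss: left subtree has 1 node {elm}, right has 2 {fig, lime}.
    Root lime: left subtree has 1 node {fig}, right has 0 { }.
  Root cedar: left subtree has 6 nodes {kale, iris, rye, fir, reed, yew}, right has 1 {teak}.
    Root fir: left subtree has 3 nodes {kale, iris, rye}, right has 2 {reed, yew}.
      Root kale: left subtree has 0 nodes { }, right has 2 {iris, rye}.
        Root rye: left subtree has 1 node {iris}, right has 0 { }.
      Root reed: left subtree has 0 nodes { }, right has 1 {yew}.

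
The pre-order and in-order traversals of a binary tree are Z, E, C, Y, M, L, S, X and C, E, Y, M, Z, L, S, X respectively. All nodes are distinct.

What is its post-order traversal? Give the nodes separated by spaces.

C M Y E X S L Z

The first element of pre-order is the root; it splits in-order into left and right subtrees.
Root Z: left subtree has 4 nodes {C, E, Y, M}, right has 3 {L, S, X}.
  Root E: left subtree has 1 node {C}, right has 2 {Y, M}.
    Root Y: left subtree has 0 nodes { }, right has 1 {M}.
  Root L: left subtree has 0 nodes { }, right has 2 {S, X}.
    Root S: left subtree has 0 nodes { }, right has 1 {X}.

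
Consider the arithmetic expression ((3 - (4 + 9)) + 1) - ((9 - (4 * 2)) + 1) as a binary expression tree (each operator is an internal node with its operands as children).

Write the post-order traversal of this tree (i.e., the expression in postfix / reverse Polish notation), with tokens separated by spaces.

3 4 9 + - 1 + 9 4 2 * - 1 + -

Post-order on an expression tree gives postfix notation: for each operator, emit left operand, right operand, then the operator.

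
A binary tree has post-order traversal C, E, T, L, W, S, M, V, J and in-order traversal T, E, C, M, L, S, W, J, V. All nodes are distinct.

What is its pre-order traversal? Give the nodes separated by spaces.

The last element of post-order is the root; it splits in-order into left and right subtrees.
Root J: left subtree has 7 nodes {T, E, C, M, L, S, W}, right has 1 {V}.
  Root M: left subtree has 3 nodes {T, E, C}, right has 3 {L, S, W}.
    Root T: left subtree has 0 nodes { }, right has 2 {E, C}.
      Root E: left subtree has 0 nodes { }, right has 1 {C}.
    Root S: left subtree has 1 node {L}, right has 1 {W}.

J M T E C S L W V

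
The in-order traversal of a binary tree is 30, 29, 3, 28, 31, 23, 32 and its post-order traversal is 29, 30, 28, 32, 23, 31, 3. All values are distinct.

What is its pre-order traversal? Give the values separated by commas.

The last element of post-order is the root; it splits in-order into left and right subtrees.
Root 3: left subtree has 2 nodes {30, 29}, right has 4 {28, 31, 23, 32}.
  Root 30: left subtree has 0 nodes { }, right has 1 {29}.
  Root 31: left subtree has 1 node {28}, right has 2 {23, 32}.
    Root 23: left subtree has 0 nodes { }, right has 1 {32}.

3, 30, 29, 31, 28, 23, 32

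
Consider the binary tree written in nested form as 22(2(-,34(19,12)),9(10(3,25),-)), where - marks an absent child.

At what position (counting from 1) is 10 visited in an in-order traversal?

7

In-order visits the left subtree, then the node, then the right subtree.
At 22: go left to 2.
  At 2: no left child.
  Visit 2.
  At 2: go right to 34.
    At 34: go left to 19.
      19 is a leaf — visit 19.
    Visit 34.
    At 34: go right to 12.
      12 is a leaf — visit 12.
Visit 22.
At 22: go right to 9.
  At 9: go left to 10.
    At 10: go left to 3.
      3 is a leaf — visit 3.
    Visit 10.
    At 10: go right to 25.
      25 is a leaf — visit 25.
  Visit 9.
  At 9: no right child.
Full in-order sequence: 2, 19, 34, 12, 22, 3, 10, 25, 9.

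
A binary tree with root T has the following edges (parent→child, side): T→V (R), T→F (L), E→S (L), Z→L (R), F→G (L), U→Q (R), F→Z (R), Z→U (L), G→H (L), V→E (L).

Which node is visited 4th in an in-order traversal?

U

In-order visits the left subtree, then the node, then the right subtree.
At T: go left to F.
  At F: go left to G.
    At G: go left to H.
      H is a leaf — visit H.
    Visit G.
    At G: no right child.
  Visit F.
  At F: go right to Z.
    At Z: go left to U.
      At U: no left child.
      Visit U.
      At U: go right to Q.
        Q is a leaf — visit Q.
    Visit Z.
    At Z: go right to L.
      L is a leaf — visit L.
Visit T.
At T: go right to V.
  At V: go left to E.
    At E: go left to S.
      S is a leaf — visit S.
    Visit E.
    At E: no right child.
  Visit V.
  At V: no right child.
Full in-order sequence: H, G, F, U, Q, Z, L, T, S, E, V.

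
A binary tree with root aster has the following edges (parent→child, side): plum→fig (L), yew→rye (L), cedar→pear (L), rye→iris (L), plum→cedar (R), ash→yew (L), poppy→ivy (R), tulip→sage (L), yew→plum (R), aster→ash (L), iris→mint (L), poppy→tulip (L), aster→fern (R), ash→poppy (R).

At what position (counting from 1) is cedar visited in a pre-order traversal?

9

Pre-order visits the node, then its left subtree, then its right subtree.
Visit aster.
At aster: go left to ash.
  Visit ash.
  At ash: go left to yew.
    Visit yew.
    At yew: go left to rye.
      Visit rye.
      At rye: go left to iris.
        Visit iris.
        At iris: go left to mint.
          mint is a leaf — visit mint.
        At iris: no right child.
      At rye: no right child.
    At yew: go right to plum.
      Visit plum.
      At plum: go left to fig.
        fig is a leaf — visit fig.
      At plum: go right to cedar.
        Visit cedar.
        At cedar: go left to pear.
          pear is a leaf — visit pear.
        At cedar: no right child.
  At ash: go right to poppy.
    Visit poppy.
    At poppy: go left to tulip.
      Visit tulip.
      At tulip: go left to sage.
        sage is a leaf — visit sage.
      At tulip: no right child.
    At poppy: go right to ivy.
      ivy is a leaf — visit ivy.
At aster: go right to fern.
  fern is a leaf — visit fern.
Full pre-order sequence: aster, ash, yew, rye, iris, mint, plum, fig, cedar, pear, poppy, tulip, sage, ivy, fern.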